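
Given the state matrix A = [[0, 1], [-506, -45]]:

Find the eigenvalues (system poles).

det(A - λI) = λ² - (-45)λ + 506 = (λ - (-22))(λ - (-23)). Eigenvalues: -22, -23.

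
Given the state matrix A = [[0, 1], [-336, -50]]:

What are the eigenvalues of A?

det(A - λI) = λ² - (-50)λ + 336 = (λ - (-42))(λ - (-8)). Eigenvalues: -42, -8.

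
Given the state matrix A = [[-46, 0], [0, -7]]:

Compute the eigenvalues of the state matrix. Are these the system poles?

For diagonal matrix, eigenvalues are diagonal entries: λ₁ = -46, λ₂ = -7. Eigenvalues of A = system poles.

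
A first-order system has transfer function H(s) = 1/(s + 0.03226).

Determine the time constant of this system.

For H(s) = 1/(s + 1/τ), the pole is at -1/τ = -0.03226, so τ = 1/0.03226 = 31 s.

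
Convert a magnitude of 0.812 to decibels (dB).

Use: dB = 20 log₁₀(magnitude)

dB = 20 log₁₀(0.812) = -1.8 dB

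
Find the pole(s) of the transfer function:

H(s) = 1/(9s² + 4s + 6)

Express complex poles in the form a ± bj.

Discriminant = 4² - 4×9×6 = 16 - 216 = -200 < 0, so the poles are a complex conjugate pair s = (-4 ± j√200)/(2×9). Real part = -4/(2×9) = -4/18 ≈ -0.2222; imaginary part = ±√200/(2×9) ≈ 0.7857. Poles: s = -0.2222 ± 0.7857j.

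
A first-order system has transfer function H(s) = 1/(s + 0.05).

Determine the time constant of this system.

For H(s) = 1/(s + 1/τ), the pole is at -1/τ = -0.05, so τ = 1/0.05 = 20 s.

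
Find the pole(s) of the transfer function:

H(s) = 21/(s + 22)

Pole is where denominator = 0: s + 22 = 0, so s = -22.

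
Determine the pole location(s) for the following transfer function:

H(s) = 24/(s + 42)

Pole is where denominator = 0: s + 42 = 0, so s = -42.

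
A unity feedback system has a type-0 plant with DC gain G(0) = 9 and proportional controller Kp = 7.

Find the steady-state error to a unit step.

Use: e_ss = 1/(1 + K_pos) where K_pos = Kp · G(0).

K_pos = Kp · G(0) = 7 × 9 = 63. e_ss = 1/(1 + 63) = 0.015625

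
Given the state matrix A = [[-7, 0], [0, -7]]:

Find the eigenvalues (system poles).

For diagonal matrix, eigenvalues are diagonal entries: λ₁ = -7, λ₂ = -7.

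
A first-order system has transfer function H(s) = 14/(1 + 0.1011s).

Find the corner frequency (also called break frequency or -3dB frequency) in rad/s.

Corner frequency = 1/τ = 1/0.1011 = 9.891 rad/s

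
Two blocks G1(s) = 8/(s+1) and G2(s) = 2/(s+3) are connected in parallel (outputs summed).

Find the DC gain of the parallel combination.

Parallel: G_eq = G1 + G2. DC gain = G1(0) + G2(0) = 8/1 + 2/3 = 8 + 0.6667 = 8.6667.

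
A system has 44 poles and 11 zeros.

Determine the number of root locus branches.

Root locus has n branches where n = number of poles = 44.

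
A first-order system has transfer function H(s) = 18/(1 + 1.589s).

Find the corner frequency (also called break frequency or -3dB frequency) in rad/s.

Corner frequency = 1/τ = 1/1.589 = 0.629 rad/s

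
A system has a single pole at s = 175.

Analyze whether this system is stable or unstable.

Pole at s = 175 is in the right half-plane. Unstable.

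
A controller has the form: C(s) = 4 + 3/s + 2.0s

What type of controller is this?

This is a Proportional-Integral-Derivative (PID) controller.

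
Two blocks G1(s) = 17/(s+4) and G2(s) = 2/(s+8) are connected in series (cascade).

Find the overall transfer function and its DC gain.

Series: multiply transfer functions. G_eq = 17/(s+4) × 2/(s+8) = 34/((s+4)(s+8)). DC gain = 34/(4×8) = 1.0625.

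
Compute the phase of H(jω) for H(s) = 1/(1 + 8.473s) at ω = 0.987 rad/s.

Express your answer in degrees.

Phase = -arctan(ωτ) = -arctan(0.987 × 8.473) = -83.2°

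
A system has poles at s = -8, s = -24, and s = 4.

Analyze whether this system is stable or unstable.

Pole(s) at s = 4 are not in the left half-plane. System is unstable.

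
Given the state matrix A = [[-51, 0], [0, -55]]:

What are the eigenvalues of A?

For diagonal matrix, eigenvalues are diagonal entries: λ₁ = -51, λ₂ = -55.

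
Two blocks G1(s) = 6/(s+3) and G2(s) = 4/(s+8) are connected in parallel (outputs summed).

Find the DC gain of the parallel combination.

Parallel: G_eq = G1 + G2. DC gain = G1(0) + G2(0) = 6/3 + 4/8 = 2 + 0.5 = 2.5.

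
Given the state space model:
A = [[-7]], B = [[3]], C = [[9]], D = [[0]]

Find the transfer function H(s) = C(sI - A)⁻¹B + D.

(sI - A)⁻¹ = 1/(s + 7). H(s) = 9 × 3/(s + 7) + 0 = 27/(s + 7).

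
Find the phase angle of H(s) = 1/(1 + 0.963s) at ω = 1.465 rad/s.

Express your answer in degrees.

Phase = -arctan(ωτ) = -arctan(1.465 × 0.963) = -54.7°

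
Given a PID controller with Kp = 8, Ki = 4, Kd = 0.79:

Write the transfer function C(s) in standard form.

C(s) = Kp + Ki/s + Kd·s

Substituting values: C(s) = 8 + 4/s + 0.79s = (0.79s² + 8s + 4)/s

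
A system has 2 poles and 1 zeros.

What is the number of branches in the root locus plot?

Root locus has n branches where n = number of poles = 2.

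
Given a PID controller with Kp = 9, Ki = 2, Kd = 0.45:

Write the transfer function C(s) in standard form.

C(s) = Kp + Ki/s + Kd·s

Substituting values: C(s) = 9 + 2/s + 0.45s = (0.45s² + 9s + 2)/s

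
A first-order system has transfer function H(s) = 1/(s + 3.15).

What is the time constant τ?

For H(s) = 1/(s + 1/τ), the pole is at -1/τ = -3.15, so τ = 1/3.15 = 0.3175 s.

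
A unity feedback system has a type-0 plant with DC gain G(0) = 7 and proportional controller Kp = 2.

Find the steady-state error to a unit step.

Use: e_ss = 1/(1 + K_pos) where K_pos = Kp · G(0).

K_pos = Kp · G(0) = 2 × 7 = 14. e_ss = 1/(1 + 14) = 0.0667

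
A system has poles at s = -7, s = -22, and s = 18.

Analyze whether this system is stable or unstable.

Pole(s) at s = 18 are not in the left half-plane. System is unstable.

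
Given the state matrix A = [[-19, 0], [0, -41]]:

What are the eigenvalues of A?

For diagonal matrix, eigenvalues are diagonal entries: λ₁ = -19, λ₂ = -41.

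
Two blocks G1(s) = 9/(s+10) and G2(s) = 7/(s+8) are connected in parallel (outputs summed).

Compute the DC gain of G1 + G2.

Parallel: G_eq = G1 + G2. DC gain = G1(0) + G2(0) = 9/10 + 7/8 = 0.9 + 0.875 = 1.775.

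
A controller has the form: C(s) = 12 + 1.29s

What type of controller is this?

This is a Proportional-Derivative (PD) controller.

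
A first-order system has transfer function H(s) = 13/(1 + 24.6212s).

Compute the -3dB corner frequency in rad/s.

Corner frequency = 1/τ = 1/24.6212 = 0.041 rad/s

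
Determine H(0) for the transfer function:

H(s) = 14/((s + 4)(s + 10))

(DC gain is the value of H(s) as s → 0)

DC gain = H(0) = 14/(4 × 10) = 14/40 = 0.35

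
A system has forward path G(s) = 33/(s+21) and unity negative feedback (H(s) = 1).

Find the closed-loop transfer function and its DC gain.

T(s) = G/(1+GH) = [33/(s+21)] / [1 + 33/(s+21)] = 33/(s+21+33) = 33/(s+54). DC gain = 33/54 = 0.6111.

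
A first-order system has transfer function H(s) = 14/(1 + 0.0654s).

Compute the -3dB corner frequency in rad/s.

Corner frequency = 1/τ = 1/0.0654 = 15.291 rad/s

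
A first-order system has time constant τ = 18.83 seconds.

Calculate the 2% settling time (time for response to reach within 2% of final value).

For first-order system, 2% settling time ≈ 4τ = 4 × 18.83 = 75.32 s.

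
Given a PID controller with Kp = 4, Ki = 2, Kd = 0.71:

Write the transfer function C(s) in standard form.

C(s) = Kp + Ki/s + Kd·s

Substituting values: C(s) = 4 + 2/s + 0.71s = (0.71s² + 4s + 2)/s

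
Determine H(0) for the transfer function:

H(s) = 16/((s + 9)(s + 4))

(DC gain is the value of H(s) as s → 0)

DC gain = H(0) = 16/(9 × 4) = 16/36 = 0.4444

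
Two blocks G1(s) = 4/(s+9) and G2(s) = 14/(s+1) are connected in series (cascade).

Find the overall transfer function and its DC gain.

Series: multiply transfer functions. G_eq = 4/(s+9) × 14/(s+1) = 56/((s+9)(s+1)). DC gain = 56/(9×1) = 6.2222.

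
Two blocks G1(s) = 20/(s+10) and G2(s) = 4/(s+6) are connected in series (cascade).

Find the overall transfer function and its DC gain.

Series: multiply transfer functions. G_eq = 20/(s+10) × 4/(s+6) = 80/((s+10)(s+6)). DC gain = 80/(10×6) = 1.3333.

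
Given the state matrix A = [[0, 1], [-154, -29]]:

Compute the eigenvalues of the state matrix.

det(A - λI) = λ² - (-29)λ + 154 = (λ - (-22))(λ - (-7)). Eigenvalues: -22, -7.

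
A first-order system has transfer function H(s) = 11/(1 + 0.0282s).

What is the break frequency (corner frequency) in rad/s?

Corner frequency = 1/τ = 1/0.0282 = 35.461 rad/s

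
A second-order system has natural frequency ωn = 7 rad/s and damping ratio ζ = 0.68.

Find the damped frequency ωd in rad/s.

ωd = ωn√(1 - ζ²) = 7√(1 - 0.68²) = 5.13 rad/s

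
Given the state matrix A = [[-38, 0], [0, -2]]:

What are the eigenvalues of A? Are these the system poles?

For diagonal matrix, eigenvalues are diagonal entries: λ₁ = -38, λ₂ = -2. Eigenvalues of A = system poles.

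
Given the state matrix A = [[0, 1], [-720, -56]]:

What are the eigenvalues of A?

det(A - λI) = λ² - (-56)λ + 720 = (λ - (-36))(λ - (-20)). Eigenvalues: -36, -20.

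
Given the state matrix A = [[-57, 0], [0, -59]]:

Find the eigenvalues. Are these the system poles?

For diagonal matrix, eigenvalues are diagonal entries: λ₁ = -57, λ₂ = -59. Eigenvalues of A = system poles.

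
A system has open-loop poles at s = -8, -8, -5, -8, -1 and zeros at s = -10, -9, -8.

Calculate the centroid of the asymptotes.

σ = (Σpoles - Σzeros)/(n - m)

σ = (Σpoles - Σzeros)/(n - m) = (-30 - (-27))/(5 - 3) = -3/2 = -1.5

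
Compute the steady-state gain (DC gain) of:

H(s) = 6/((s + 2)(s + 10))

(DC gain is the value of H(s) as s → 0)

DC gain = H(0) = 6/(2 × 10) = 6/20 = 0.3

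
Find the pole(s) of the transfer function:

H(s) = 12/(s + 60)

Pole is where denominator = 0: s + 60 = 0, so s = -60.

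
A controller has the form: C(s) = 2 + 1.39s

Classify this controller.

This is a Proportional-Derivative (PD) controller.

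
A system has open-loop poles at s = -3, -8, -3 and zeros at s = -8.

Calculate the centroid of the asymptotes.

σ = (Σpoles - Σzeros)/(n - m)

σ = (Σpoles - Σzeros)/(n - m) = (-14 - (-8))/(3 - 1) = -6/2 = -3.0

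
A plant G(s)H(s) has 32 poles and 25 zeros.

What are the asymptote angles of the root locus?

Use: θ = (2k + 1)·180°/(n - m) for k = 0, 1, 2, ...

n - m = 32 - 25 = 7. Angles: θk = (2k + 1)·180°/7 = 25.71°, 77.14°, 128.57°, 180°, 231.43°, 282.86°, 334.29°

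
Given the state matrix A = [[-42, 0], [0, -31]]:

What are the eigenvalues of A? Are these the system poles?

For diagonal matrix, eigenvalues are diagonal entries: λ₁ = -42, λ₂ = -31. Eigenvalues of A = system poles.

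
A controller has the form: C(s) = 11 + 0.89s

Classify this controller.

This is a Proportional-Derivative (PD) controller.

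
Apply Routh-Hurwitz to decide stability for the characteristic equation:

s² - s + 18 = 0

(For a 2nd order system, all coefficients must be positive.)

Coefficients: 1, -1, 18. b=-1 not positive, so system is unstable.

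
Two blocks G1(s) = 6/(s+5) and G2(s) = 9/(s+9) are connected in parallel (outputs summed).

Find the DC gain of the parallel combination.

Parallel: G_eq = G1 + G2. DC gain = G1(0) + G2(0) = 6/5 + 9/9 = 1.2 + 1 = 2.2.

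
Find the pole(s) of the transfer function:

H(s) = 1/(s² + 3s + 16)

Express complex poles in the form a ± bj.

Discriminant = 3² - 4×1×16 = 9 - 64 = -55 < 0, so the poles are a complex conjugate pair s = (-3 ± j√55)/(2×1). Real part = -3/(2×1) = -3/2 = -1.5; imaginary part = ±√55/(2×1) ≈ 3.7081. Poles: s = -1.5 ± 3.7081j.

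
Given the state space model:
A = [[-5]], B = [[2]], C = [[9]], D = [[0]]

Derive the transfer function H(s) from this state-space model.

(sI - A)⁻¹ = 1/(s + 5). H(s) = 9 × 2/(s + 5) + 0 = 18/(s + 5).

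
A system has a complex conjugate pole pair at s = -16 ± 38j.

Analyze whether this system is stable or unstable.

Real part of poles is -16 (< 0, left half-plane). Stable.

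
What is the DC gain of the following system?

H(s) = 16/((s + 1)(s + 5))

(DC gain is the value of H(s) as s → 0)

DC gain = H(0) = 16/(1 × 5) = 16/5 = 3.2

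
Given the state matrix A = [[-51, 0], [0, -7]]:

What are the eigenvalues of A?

For diagonal matrix, eigenvalues are diagonal entries: λ₁ = -51, λ₂ = -7.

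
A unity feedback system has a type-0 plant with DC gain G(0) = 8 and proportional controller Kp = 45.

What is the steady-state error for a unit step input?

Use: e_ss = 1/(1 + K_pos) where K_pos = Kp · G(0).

K_pos = Kp · G(0) = 45 × 8 = 360. e_ss = 1/(1 + 360) = 0.0028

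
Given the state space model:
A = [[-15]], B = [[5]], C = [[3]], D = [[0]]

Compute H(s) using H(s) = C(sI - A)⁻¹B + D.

(sI - A)⁻¹ = 1/(s + 15). H(s) = 3 × 5/(s + 15) + 0 = 15/(s + 15).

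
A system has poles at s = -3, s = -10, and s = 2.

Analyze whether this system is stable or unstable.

Pole(s) at s = 2 are not in the left half-plane. System is unstable.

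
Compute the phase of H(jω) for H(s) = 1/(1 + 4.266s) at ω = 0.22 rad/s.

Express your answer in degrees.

Phase = -arctan(ωτ) = -arctan(0.22 × 4.266) = -43.2°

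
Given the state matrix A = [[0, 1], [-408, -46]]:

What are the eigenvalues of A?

det(A - λI) = λ² - (-46)λ + 408 = (λ - (-34))(λ - (-12)). Eigenvalues: -34, -12.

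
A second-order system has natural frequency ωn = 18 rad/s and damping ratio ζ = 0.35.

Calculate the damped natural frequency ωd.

ωd = ωn√(1 - ζ²) = 18√(1 - 0.35²) = 16.86 rad/s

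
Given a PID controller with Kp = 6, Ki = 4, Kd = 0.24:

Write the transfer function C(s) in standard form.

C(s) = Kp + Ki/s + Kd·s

Substituting values: C(s) = 6 + 4/s + 0.24s = (0.24s² + 6s + 4)/s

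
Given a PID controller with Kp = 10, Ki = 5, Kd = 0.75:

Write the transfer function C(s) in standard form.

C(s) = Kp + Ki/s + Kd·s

Substituting values: C(s) = 10 + 5/s + 0.75s = (0.75s² + 10s + 5)/s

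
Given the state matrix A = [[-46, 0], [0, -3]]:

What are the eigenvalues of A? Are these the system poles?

For diagonal matrix, eigenvalues are diagonal entries: λ₁ = -46, λ₂ = -3. Eigenvalues of A = system poles.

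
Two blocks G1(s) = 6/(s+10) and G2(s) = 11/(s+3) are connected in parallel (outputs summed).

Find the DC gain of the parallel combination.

Parallel: G_eq = G1 + G2. DC gain = G1(0) + G2(0) = 6/10 + 11/3 = 0.6 + 3.6667 = 4.2667.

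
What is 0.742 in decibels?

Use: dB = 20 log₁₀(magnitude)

dB = 20 log₁₀(0.742) = -2.6 dB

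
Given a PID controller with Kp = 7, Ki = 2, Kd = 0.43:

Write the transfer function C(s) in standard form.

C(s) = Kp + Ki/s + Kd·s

Substituting values: C(s) = 7 + 2/s + 0.43s = (0.43s² + 7s + 2)/s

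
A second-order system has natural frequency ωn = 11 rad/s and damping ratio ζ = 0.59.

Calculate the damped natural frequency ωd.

ωd = ωn√(1 - ζ²) = 11√(1 - 0.59²) = 8.88 rad/s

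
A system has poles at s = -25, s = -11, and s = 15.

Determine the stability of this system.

Pole(s) at s = 15 are not in the left half-plane. System is unstable.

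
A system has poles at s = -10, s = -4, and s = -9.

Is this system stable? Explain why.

All poles are in the left half-plane. System is stable.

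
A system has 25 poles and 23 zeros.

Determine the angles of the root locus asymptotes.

n - m = 25 - 23 = 2. Angles: θk = (2k + 1)·180°/2 = 90°, 270°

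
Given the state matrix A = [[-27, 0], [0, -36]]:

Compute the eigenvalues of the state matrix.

For diagonal matrix, eigenvalues are diagonal entries: λ₁ = -27, λ₂ = -36.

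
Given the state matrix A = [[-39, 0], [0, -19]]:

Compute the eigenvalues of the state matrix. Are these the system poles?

For diagonal matrix, eigenvalues are diagonal entries: λ₁ = -39, λ₂ = -19. Eigenvalues of A = system poles.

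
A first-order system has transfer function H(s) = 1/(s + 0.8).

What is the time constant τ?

For H(s) = 1/(s + 1/τ), the pole is at -1/τ = -0.8, so τ = 1/0.8 = 1.25 s.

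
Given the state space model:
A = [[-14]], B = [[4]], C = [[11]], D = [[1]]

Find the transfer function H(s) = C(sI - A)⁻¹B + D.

(sI - A)⁻¹ = 1/(s + 14). H(s) = 11×4/(s + 14) + 1 = (s + 58)/(s + 14).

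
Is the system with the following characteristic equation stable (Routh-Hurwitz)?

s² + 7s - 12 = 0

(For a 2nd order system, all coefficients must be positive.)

Coefficients: 1, 7, -12. c=-12 not positive, so system is unstable.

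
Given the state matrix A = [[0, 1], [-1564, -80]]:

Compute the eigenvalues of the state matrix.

det(A - λI) = λ² - (-80)λ + 1564 = (λ - (-46))(λ - (-34)). Eigenvalues: -46, -34.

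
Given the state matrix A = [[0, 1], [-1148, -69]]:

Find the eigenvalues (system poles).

det(A - λI) = λ² - (-69)λ + 1148 = (λ - (-41))(λ - (-28)). Eigenvalues: -41, -28.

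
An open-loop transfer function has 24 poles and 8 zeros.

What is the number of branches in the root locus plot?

Root locus has n branches where n = number of poles = 24.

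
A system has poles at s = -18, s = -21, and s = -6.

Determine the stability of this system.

All poles are in the left half-plane. System is stable.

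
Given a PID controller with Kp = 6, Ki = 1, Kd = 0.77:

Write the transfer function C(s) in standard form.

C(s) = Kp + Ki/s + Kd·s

Substituting values: C(s) = 6 + 1/s + 0.77s = (0.77s² + 6s + 1)/s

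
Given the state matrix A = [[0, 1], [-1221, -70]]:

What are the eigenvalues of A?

det(A - λI) = λ² - (-70)λ + 1221 = (λ - (-33))(λ - (-37)). Eigenvalues: -33, -37.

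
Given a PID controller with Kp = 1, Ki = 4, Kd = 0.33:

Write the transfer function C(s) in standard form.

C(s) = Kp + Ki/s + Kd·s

Substituting values: C(s) = 1 + 4/s + 0.33s = (0.33s² + s + 4)/s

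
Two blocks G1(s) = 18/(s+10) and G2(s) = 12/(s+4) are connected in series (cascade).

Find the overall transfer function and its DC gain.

Series: multiply transfer functions. G_eq = 18/(s+10) × 12/(s+4) = 216/((s+10)(s+4)). DC gain = 216/(10×4) = 5.4.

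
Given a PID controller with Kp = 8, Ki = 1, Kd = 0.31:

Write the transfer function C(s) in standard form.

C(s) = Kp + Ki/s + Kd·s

Substituting values: C(s) = 8 + 1/s + 0.31s = (0.31s² + 8s + 1)/s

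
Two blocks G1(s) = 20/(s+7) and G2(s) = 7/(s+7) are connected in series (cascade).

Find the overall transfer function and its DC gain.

Series: multiply transfer functions. G_eq = 20/(s+7) × 7/(s+7) = 140/((s+7)(s+7)). DC gain = 140/(7×7) = 2.8571.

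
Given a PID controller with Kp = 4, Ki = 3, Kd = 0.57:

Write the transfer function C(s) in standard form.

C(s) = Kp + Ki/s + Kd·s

Substituting values: C(s) = 4 + 3/s + 0.57s = (0.57s² + 4s + 3)/s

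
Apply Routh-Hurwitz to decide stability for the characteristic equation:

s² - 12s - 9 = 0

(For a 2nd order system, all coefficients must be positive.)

Coefficients: 1, -12, -9. b=-12, c=-9 not positive, so system is unstable.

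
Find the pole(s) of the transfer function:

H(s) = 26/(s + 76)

Pole is where denominator = 0: s + 76 = 0, so s = -76.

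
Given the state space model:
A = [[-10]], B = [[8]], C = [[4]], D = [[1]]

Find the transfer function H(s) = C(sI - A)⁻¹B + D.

(sI - A)⁻¹ = 1/(s + 10). H(s) = 4×8/(s + 10) + 1 = (s + 42)/(s + 10).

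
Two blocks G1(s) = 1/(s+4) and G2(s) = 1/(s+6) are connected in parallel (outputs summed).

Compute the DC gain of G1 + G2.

Parallel: G_eq = G1 + G2. DC gain = G1(0) + G2(0) = 1/4 + 1/6 = 0.25 + 0.1667 = 0.4167.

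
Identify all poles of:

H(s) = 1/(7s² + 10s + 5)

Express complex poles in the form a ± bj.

Discriminant = 10² - 4×7×5 = 100 - 140 = -40 < 0, so the poles are a complex conjugate pair s = (-10 ± j√40)/(2×7). Real part = -10/(2×7) = -10/14 ≈ -0.7143; imaginary part = ±√40/(2×7) ≈ 0.4518. Poles: s = -0.7143 ± 0.4518j.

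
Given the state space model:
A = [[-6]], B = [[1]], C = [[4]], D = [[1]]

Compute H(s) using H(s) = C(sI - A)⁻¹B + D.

(sI - A)⁻¹ = 1/(s + 6). H(s) = 4×1/(s + 6) + 1 = (s + 10)/(s + 6).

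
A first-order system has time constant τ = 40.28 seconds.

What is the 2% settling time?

For first-order system, 2% settling time ≈ 4τ = 4 × 40.28 = 161.12 s.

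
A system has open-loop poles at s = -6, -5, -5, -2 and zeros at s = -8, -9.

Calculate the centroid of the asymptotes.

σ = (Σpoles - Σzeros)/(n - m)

σ = (Σpoles - Σzeros)/(n - m) = (-18 - (-17))/(4 - 2) = -1/2 = -0.5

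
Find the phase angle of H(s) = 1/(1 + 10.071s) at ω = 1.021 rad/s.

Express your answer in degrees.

Phase = -arctan(ωτ) = -arctan(1.021 × 10.071) = -84.4°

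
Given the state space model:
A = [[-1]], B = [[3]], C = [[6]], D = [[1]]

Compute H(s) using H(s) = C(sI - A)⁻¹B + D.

(sI - A)⁻¹ = 1/(s + 1). H(s) = 6×3/(s + 1) + 1 = (s + 19)/(s + 1).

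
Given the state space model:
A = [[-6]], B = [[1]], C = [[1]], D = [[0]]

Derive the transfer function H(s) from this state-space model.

(sI - A)⁻¹ = 1/(s + 6). H(s) = 1 × 1/(s + 6) + 0 = 1/(s + 6).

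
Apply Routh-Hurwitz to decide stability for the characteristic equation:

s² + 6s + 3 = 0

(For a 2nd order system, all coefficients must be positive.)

Coefficients: 1, 6, 3. All positive, so system is stable.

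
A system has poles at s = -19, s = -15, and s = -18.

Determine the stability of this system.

All poles are in the left half-plane. System is stable.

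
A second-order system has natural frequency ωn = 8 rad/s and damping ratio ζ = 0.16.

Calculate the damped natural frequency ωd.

ωd = ωn√(1 - ζ²) = 8√(1 - 0.16²) = 7.9 rad/s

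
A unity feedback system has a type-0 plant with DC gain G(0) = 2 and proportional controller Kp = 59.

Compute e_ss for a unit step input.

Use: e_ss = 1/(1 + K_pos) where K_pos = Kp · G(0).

K_pos = Kp · G(0) = 59 × 2 = 118. e_ss = 1/(1 + 118) = 0.0084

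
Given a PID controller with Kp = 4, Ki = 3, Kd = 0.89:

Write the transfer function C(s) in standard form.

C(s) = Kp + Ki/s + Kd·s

Substituting values: C(s) = 4 + 3/s + 0.89s = (0.89s² + 4s + 3)/s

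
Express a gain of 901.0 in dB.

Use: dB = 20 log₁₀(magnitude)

dB = 20 log₁₀(901.0) = 59.1 dB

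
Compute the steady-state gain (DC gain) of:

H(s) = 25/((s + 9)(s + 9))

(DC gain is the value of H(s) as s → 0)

DC gain = H(0) = 25/(9 × 9) = 25/81 = 0.3086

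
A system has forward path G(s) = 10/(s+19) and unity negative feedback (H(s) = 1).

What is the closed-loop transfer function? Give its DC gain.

T(s) = G/(1+GH) = [10/(s+19)] / [1 + 10/(s+19)] = 10/(s+19+10) = 10/(s+29). DC gain = 10/29 = 0.3448.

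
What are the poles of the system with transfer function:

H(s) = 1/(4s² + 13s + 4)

Discriminant = 13² - 4×4×4 = 169 - 64 = 105 > 0, so two distinct real poles. Using quadratic formula: s = (-13 ± √105)/(2×4) = (-13 ± √105)/8, with √105 ≈ 10.2470. s₁ ≈ -0.3441, s₂ ≈ -2.9059. Poles: s₁ = -0.3441, s₂ = -2.9059.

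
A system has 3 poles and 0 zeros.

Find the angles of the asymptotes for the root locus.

n - m = 3 - 0 = 3. Angles: θk = (2k + 1)·180°/3 = 60°, 180°, 300°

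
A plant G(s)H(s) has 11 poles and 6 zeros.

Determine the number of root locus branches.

Root locus has n branches where n = number of poles = 11.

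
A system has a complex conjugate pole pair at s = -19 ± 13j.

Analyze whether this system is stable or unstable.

Real part of poles is -19 (< 0, left half-plane). Stable.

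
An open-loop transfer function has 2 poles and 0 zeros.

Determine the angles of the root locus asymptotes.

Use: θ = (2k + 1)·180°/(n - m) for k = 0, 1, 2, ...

n - m = 2 - 0 = 2. Angles: θk = (2k + 1)·180°/2 = 90°, 270°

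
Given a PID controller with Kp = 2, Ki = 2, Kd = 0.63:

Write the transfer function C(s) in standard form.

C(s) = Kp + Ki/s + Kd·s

Substituting values: C(s) = 2 + 2/s + 0.63s = (0.63s² + 2s + 2)/s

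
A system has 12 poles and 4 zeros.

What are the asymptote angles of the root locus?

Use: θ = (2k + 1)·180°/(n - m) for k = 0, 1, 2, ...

n - m = 12 - 4 = 8. Angles: θk = (2k + 1)·180°/8 = 22.5°, 67.5°, 112.5°, 157.5°, 202.5°, 247.5°, 292.5°, 337.5°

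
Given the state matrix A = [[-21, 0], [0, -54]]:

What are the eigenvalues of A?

For diagonal matrix, eigenvalues are diagonal entries: λ₁ = -21, λ₂ = -54.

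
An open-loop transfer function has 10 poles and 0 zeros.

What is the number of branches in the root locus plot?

Root locus has n branches where n = number of poles = 10.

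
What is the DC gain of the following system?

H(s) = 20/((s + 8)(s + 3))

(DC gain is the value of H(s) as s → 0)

DC gain = H(0) = 20/(8 × 3) = 20/24 = 0.8333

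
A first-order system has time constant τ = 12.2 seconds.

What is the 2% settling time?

For first-order system, 2% settling time ≈ 4τ = 4 × 12.2 = 48.8 s.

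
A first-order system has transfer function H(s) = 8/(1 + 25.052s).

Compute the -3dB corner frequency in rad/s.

Corner frequency = 1/τ = 1/25.052 = 0.04 rad/s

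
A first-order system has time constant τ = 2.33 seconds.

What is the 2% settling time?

For first-order system, 2% settling time ≈ 4τ = 4 × 2.33 = 9.32 s.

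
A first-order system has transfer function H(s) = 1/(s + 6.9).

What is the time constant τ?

For H(s) = 1/(s + 1/τ), the pole is at -1/τ = -6.9, so τ = 1/6.9 = 0.1449 s.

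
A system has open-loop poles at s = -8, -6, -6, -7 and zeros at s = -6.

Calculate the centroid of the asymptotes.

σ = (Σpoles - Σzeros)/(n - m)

σ = (Σpoles - Σzeros)/(n - m) = (-27 - (-6))/(4 - 1) = -21/3 = -7.0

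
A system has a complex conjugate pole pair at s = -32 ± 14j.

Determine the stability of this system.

Real part of poles is -32 (< 0, left half-plane). Stable.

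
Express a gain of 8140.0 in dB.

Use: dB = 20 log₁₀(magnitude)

dB = 20 log₁₀(8140.0) = 78.2 dB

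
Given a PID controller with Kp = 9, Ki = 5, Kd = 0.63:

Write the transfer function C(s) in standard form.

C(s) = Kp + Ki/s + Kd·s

Substituting values: C(s) = 9 + 5/s + 0.63s = (0.63s² + 9s + 5)/s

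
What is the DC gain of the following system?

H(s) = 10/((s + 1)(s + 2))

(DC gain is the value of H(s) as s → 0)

DC gain = H(0) = 10/(1 × 2) = 10/2 = 5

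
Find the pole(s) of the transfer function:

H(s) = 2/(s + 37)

Pole is where denominator = 0: s + 37 = 0, so s = -37.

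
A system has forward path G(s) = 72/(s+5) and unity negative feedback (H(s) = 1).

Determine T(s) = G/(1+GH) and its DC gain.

T(s) = G/(1+GH) = [72/(s+5)] / [1 + 72/(s+5)] = 72/(s+5+72) = 72/(s+77). DC gain = 72/77 = 0.9351.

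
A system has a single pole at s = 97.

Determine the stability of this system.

Pole at s = 97 is in the right half-plane. Unstable.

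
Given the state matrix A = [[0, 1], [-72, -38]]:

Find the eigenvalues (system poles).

det(A - λI) = λ² - (-38)λ + 72 = (λ - (-2))(λ - (-36)). Eigenvalues: -2, -36.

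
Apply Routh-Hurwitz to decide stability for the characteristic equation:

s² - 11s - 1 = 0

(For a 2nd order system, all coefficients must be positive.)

Coefficients: 1, -11, -1. b=-11, c=-1 not positive, so system is unstable.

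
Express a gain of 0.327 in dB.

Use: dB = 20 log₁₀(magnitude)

dB = 20 log₁₀(0.327) = -9.7 dB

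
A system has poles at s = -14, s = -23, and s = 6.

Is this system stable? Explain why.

Pole(s) at s = 6 are not in the left half-plane. System is unstable.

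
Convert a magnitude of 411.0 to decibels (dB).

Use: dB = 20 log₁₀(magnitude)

dB = 20 log₁₀(411.0) = 52.3 dB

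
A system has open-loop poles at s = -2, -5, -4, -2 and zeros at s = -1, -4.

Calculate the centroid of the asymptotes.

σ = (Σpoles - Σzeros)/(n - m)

σ = (Σpoles - Σzeros)/(n - m) = (-13 - (-5))/(4 - 2) = -8/2 = -4.0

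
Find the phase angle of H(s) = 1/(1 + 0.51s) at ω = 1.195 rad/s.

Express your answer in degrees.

Phase = -arctan(ωτ) = -arctan(1.195 × 0.51) = -31.4°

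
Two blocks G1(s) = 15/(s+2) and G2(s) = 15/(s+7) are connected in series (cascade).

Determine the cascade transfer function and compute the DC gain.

Series: multiply transfer functions. G_eq = 15/(s+2) × 15/(s+7) = 225/((s+2)(s+7)). DC gain = 225/(2×7) = 16.0714.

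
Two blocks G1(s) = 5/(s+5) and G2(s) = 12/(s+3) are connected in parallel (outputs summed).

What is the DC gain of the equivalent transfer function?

Parallel: G_eq = G1 + G2. DC gain = G1(0) + G2(0) = 5/5 + 12/3 = 1 + 4 = 5.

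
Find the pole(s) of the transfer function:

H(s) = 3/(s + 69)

Pole is where denominator = 0: s + 69 = 0, so s = -69.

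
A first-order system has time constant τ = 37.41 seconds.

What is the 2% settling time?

For first-order system, 2% settling time ≈ 4τ = 4 × 37.41 = 149.64 s.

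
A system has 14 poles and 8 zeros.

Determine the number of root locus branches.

Root locus has n branches where n = number of poles = 14.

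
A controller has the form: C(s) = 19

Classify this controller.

This is a Proportional (P) controller.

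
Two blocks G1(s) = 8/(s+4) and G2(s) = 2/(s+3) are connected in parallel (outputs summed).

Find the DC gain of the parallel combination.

Parallel: G_eq = G1 + G2. DC gain = G1(0) + G2(0) = 8/4 + 2/3 = 2 + 0.6667 = 2.6667.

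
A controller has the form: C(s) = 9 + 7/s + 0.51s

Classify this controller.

This is a Proportional-Integral-Derivative (PID) controller.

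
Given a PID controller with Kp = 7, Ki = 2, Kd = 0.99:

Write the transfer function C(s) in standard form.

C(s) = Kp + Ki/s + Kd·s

Substituting values: C(s) = 7 + 2/s + 0.99s = (0.99s² + 7s + 2)/s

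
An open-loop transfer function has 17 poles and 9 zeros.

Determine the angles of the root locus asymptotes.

n - m = 17 - 9 = 8. Angles: θk = (2k + 1)·180°/8 = 22.5°, 67.5°, 112.5°, 157.5°, 202.5°, 247.5°, 292.5°, 337.5°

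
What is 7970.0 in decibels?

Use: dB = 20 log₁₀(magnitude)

dB = 20 log₁₀(7970.0) = 78.0 dB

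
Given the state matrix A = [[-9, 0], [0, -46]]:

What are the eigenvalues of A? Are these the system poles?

For diagonal matrix, eigenvalues are diagonal entries: λ₁ = -9, λ₂ = -46. Eigenvalues of A = system poles.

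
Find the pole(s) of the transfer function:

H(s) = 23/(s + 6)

Pole is where denominator = 0: s + 6 = 0, so s = -6.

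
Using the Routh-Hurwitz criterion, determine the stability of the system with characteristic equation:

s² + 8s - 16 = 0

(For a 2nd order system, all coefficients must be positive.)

Coefficients: 1, 8, -16. c=-16 not positive, so system is unstable.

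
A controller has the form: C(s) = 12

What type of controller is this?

This is a Proportional (P) controller.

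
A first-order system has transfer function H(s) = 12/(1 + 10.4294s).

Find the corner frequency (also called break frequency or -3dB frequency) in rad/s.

Corner frequency = 1/τ = 1/10.4294 = 0.096 rad/s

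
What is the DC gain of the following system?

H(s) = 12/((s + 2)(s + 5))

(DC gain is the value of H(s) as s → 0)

DC gain = H(0) = 12/(2 × 5) = 12/10 = 1.2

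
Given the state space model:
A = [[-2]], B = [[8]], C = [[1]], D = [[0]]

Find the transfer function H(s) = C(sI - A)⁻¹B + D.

(sI - A)⁻¹ = 1/(s + 2). H(s) = 1 × 8/(s + 2) + 0 = 8/(s + 2).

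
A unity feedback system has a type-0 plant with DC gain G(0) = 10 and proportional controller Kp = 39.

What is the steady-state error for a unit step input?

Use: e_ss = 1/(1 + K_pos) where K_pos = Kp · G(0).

K_pos = Kp · G(0) = 39 × 10 = 390. e_ss = 1/(1 + 390) = 0.0026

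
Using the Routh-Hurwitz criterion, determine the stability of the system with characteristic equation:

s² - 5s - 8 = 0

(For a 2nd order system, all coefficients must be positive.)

Coefficients: 1, -5, -8. b=-5, c=-8 not positive, so system is unstable.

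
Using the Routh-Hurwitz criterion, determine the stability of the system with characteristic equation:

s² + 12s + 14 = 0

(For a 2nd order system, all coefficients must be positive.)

Coefficients: 1, 12, 14. All positive, so system is stable.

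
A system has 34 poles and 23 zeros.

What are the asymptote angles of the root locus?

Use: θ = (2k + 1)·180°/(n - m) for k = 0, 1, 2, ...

n - m = 34 - 23 = 11. Angles: θk = (2k + 1)·180°/11 = 16.36°, 49.09°, 81.82°, 114.55°, 147.27°, 180°, 212.73°, 245.45°, 278.18°, 310.91°, 343.64°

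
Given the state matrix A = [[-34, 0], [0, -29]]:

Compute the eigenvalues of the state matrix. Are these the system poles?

For diagonal matrix, eigenvalues are diagonal entries: λ₁ = -34, λ₂ = -29. Eigenvalues of A = system poles.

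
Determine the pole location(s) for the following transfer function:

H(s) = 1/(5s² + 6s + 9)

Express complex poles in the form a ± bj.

Discriminant = 6² - 4×5×9 = 36 - 180 = -144 < 0, so the poles are a complex conjugate pair s = (-6 ± j√144)/(2×5). Real part = -6/(2×5) = -6/10 = -0.6; imaginary part = ±√144/(2×5) = 12/10 = 1.2. Poles: s = -0.6 ± 1.2j.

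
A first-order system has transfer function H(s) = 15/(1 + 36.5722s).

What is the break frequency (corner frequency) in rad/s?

Corner frequency = 1/τ = 1/36.5722 = 0.027 rad/s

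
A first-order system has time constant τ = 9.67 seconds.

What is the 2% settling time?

For first-order system, 2% settling time ≈ 4τ = 4 × 9.67 = 38.68 s.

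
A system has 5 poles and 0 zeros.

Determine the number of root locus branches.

Root locus has n branches where n = number of poles = 5.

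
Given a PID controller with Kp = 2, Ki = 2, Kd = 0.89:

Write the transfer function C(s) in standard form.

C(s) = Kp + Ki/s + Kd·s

Substituting values: C(s) = 2 + 2/s + 0.89s = (0.89s² + 2s + 2)/s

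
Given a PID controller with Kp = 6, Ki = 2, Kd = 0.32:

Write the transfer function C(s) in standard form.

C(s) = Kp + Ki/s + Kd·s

Substituting values: C(s) = 6 + 2/s + 0.32s = (0.32s² + 6s + 2)/s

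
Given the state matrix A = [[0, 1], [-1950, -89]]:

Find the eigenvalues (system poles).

det(A - λI) = λ² - (-89)λ + 1950 = (λ - (-39))(λ - (-50)). Eigenvalues: -39, -50.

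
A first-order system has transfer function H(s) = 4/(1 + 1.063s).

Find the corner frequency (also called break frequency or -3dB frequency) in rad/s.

Corner frequency = 1/τ = 1/1.063 = 0.941 rad/s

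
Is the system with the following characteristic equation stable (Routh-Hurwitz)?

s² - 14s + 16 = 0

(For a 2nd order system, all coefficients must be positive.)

Coefficients: 1, -14, 16. b=-14 not positive, so system is unstable.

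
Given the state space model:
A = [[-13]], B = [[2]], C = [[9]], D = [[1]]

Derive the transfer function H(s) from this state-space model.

(sI - A)⁻¹ = 1/(s + 13). H(s) = 9×2/(s + 13) + 1 = (s + 31)/(s + 13).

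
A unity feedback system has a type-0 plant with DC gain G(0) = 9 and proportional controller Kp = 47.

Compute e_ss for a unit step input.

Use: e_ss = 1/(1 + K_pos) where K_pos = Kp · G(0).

K_pos = Kp · G(0) = 47 × 9 = 423. e_ss = 1/(1 + 423) = 0.0024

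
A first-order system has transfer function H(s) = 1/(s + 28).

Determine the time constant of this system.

For H(s) = 1/(s + 1/τ), the pole is at -1/τ = -28, so τ = 1/28 = 0.0357 s.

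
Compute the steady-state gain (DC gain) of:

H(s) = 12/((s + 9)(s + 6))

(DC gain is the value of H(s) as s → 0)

DC gain = H(0) = 12/(9 × 6) = 12/54 = 0.2222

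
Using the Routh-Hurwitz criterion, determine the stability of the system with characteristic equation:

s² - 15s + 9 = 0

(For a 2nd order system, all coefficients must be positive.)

Coefficients: 1, -15, 9. b=-15 not positive, so system is unstable.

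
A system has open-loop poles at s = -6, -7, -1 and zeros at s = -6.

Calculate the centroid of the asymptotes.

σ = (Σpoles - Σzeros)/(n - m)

σ = (Σpoles - Σzeros)/(n - m) = (-14 - (-6))/(3 - 1) = -8/2 = -4.0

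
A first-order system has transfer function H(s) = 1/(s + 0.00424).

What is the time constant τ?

For H(s) = 1/(s + 1/τ), the pole is at -1/τ = -0.00424, so τ = 1/0.00424 = 235.8 s.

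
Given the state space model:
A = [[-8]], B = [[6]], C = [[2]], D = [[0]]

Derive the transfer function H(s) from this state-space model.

(sI - A)⁻¹ = 1/(s + 8). H(s) = 2 × 6/(s + 8) + 0 = 12/(s + 8).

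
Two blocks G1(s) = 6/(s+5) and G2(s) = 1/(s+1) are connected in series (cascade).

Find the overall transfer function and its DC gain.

Series: multiply transfer functions. G_eq = 6/(s+5) × 1/(s+1) = 6/((s+5)(s+1)). DC gain = 6/(5×1) = 1.2.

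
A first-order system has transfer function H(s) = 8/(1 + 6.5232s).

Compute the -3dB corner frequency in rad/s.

Corner frequency = 1/τ = 1/6.5232 = 0.153 rad/s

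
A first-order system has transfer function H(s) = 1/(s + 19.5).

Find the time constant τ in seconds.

For H(s) = 1/(s + 1/τ), the pole is at -1/τ = -19.5, so τ = 1/19.5 = 0.0513 s.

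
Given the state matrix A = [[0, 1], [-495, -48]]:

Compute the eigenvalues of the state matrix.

det(A - λI) = λ² - (-48)λ + 495 = (λ - (-33))(λ - (-15)). Eigenvalues: -33, -15.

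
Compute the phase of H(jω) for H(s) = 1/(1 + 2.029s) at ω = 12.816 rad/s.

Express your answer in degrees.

Phase = -arctan(ωτ) = -arctan(12.816 × 2.029) = -87.8°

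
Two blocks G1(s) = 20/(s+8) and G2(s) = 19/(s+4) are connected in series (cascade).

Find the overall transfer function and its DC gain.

Series: multiply transfer functions. G_eq = 20/(s+8) × 19/(s+4) = 380/((s+8)(s+4)). DC gain = 380/(8×4) = 11.875.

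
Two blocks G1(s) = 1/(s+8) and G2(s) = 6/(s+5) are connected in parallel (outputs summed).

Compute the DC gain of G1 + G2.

Parallel: G_eq = G1 + G2. DC gain = G1(0) + G2(0) = 1/8 + 6/5 = 0.125 + 1.2 = 1.325.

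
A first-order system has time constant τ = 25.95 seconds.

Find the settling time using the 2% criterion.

For first-order system, 2% settling time ≈ 4τ = 4 × 25.95 = 103.8 s.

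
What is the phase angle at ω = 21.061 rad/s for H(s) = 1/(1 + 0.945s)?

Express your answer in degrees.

Phase = -arctan(ωτ) = -arctan(21.061 × 0.945) = -87.1°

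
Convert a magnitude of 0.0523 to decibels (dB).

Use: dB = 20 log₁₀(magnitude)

dB = 20 log₁₀(0.0523) = -25.6 dB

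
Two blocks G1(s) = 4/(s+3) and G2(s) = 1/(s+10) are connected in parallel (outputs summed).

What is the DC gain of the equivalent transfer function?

Parallel: G_eq = G1 + G2. DC gain = G1(0) + G2(0) = 4/3 + 1/10 = 1.3333 + 0.1 = 1.4333.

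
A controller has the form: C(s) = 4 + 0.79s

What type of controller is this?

This is a Proportional-Derivative (PD) controller.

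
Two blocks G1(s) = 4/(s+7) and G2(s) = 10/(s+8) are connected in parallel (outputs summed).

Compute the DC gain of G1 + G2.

Parallel: G_eq = G1 + G2. DC gain = G1(0) + G2(0) = 4/7 + 10/8 = 0.5714 + 1.25 = 1.8214.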